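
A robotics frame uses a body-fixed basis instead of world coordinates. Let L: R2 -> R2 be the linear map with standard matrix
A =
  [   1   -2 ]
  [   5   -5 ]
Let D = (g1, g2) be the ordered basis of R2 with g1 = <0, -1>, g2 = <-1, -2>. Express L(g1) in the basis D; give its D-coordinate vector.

Column 1 of [L]_D is the D-coordinate vector of L(g1).
In standard coordinates L(g1) = A g1 = <2, 5>.
Converting to D: <2, 5> = -g1 - 2g2, so the coordinate vector is <-1, -2>.

<-1, -2>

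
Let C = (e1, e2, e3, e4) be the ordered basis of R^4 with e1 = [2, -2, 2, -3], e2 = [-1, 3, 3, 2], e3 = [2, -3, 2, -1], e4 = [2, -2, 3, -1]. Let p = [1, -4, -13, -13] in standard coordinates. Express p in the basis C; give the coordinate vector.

[p]_C is the unique c with M c = p, where M has columns e1, ..., e4.
Solving this 4x4 system gives c = (4, -3, -3, -2).
Check: 4e1 - 3e2 - 3e3 - 2e4 = [1, -4, -13, -13].

[4, -3, -3, -2]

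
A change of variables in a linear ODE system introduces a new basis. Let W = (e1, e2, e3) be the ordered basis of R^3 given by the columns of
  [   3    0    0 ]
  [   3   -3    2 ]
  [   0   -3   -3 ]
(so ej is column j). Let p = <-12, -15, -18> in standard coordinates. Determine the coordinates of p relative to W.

<-4, 3, 3>

Write p = c_1 e1 + ... + c_3 e3 and solve for the c_i.
Solving this 3x3 system gives c = (-4, 3, 3).
Check: -4e1 + 3e2 + 3e3 = <-12, -15, -18>.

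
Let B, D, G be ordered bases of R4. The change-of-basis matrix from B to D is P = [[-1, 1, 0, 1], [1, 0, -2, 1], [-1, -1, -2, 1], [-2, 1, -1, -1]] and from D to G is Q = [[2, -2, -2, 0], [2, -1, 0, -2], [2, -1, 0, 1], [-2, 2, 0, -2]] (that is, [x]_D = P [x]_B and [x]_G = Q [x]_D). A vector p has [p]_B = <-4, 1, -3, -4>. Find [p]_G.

Composing the changes, [p]_G = Q P [p]_B.
Q P = [[-2, 4, 8, -2], [1, 0, 4, 3], [-5, 3, 1, 0], [8, -4, -2, 2]]; applying this to <-4, 1, -3, -4> gives <-4, -28, 20, -38>.

<-4, -28, 20, -38>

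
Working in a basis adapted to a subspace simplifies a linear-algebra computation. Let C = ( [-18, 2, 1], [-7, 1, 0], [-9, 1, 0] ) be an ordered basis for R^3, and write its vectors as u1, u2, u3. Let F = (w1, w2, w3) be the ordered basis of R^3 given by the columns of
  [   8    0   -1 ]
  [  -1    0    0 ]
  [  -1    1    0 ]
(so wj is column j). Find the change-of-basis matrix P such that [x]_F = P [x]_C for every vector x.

[[-2, -1, -1], [-1, -1, -1], [2, -1, 1]]

Let M have columns uj and N have columns wj. Then for every x, N [x]_F = x = M [x]_C, so P = N^(-1) M.
Since det N = 1, N^(-1) has integer entries; multiplying gives P = [[-2, -1, -1], [-1, -1, -1], [2, -1, 1]].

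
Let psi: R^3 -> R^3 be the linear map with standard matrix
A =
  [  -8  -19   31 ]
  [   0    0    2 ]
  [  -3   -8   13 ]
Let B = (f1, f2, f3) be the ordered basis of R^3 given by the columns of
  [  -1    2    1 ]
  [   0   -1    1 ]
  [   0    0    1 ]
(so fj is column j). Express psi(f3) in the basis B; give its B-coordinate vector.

(-2, 0, 2)

Compute psi(f3) = A f3 = (4, 2, 2) in standard coordinates.
Then write this in B-coordinates: solve for y in y_1 f1 + ... + y_3 f3 = (4, 2, 2).
This gives y = (-2, 0, 2), which is column 3 of [psi]_B.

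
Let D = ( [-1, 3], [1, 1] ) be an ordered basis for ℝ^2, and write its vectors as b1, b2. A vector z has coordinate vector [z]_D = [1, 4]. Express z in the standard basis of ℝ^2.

The coordinates say z = b1 + 4b2; adding the scaled basis vectors gives [3, 7].

[3, 7]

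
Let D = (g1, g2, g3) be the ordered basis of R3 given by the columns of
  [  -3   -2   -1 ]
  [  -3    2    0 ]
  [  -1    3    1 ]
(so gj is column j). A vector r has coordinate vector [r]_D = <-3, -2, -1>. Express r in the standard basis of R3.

<14, 5, -4>

The coordinates say r = -3g1 - 2g2 - g3; adding the scaled basis vectors gives <14, 5, -4>.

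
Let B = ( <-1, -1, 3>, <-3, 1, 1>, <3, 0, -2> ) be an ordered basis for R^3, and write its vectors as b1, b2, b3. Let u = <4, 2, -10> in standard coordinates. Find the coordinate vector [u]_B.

Write u = c_1 b1 + ... + c_3 b3 and solve for the c_i.
Gaussian elimination on [M | u] yields c = (-4, -2, -2).
Check: -4b1 - 2b2 - 2b3 = <4, 2, -10>.

<-4, -2, -2>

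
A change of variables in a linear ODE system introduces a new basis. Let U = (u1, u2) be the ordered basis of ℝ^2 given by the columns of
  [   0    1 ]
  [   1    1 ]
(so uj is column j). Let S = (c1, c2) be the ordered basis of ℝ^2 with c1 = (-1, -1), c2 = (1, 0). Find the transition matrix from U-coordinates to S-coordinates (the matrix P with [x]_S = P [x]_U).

Let M have columns uj and N have columns cj. Then for every x, N [x]_S = x = M [x]_U, so P = N^(-1) M.
Since det N = 1, N^(-1) has integer entries; multiplying gives P = [[-1, -1], [-1, 0]].

[[-1, -1], [-1, 0]]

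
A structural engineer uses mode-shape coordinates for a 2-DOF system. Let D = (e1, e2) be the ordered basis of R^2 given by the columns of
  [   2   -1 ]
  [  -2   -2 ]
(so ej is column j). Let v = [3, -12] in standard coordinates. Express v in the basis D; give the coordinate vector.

Write v = c_1 e1 + c_2 e2 and solve for the c_i.
System: 2c_1 - c_2 = 3, -2c_1 - 2c_2 = -12; solving gives c_1 = 3, c_2 = 3.
Check: 3e1 + 3e2 = [3, -12].

[3, 3]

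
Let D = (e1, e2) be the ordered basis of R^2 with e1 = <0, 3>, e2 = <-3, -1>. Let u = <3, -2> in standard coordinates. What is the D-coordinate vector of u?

[u]_D is the unique c with M c = u, where M has columns e1, e2.
System: 0c_1 - 3c_2 = 3, 3c_1 - c_2 = -2; solving gives c_1 = -1, c_2 = -1.
Check: -e1 - e2 = <3, -2>.

<-1, -1>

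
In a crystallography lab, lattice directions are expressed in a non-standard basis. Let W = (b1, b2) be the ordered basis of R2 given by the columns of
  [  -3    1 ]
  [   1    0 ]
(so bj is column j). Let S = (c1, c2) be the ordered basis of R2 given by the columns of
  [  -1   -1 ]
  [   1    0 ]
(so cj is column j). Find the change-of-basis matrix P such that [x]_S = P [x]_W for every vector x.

Column j of P is [bj]_S, since P maps W-coordinates to S-coordinates.
Expressing b1 in S: b1 = c1 + 2c2, so column 1 of P is (1, 2).
Doing the same for each bj gives P = [[1, 0], [2, -1]].

[[1, 0], [2, -1]]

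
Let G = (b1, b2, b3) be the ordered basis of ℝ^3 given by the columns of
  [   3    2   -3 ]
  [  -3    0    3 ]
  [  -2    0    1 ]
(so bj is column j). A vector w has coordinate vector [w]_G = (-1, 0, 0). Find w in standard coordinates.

The coordinates say w = -b1 + 0·b2 + 0·b3; adding the scaled basis vectors gives (-3, 3, 2).

(-3, 3, 2)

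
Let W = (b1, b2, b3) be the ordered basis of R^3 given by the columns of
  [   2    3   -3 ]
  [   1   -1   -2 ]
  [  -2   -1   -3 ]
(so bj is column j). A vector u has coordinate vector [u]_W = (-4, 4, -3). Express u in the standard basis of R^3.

By definition u = -4b1 + 4b2 - 3b3.
Summing componentwise gives (13, -2, 13).

(13, -2, 13)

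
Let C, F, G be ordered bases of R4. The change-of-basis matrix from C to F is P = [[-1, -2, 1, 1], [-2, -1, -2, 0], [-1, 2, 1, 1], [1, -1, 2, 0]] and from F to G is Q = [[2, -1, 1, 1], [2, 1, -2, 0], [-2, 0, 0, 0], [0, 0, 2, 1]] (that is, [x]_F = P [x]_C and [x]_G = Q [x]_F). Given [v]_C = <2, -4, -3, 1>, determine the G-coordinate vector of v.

Composing the changes, [v]_G = Q P [v]_C.
Q P = [[0, -2, 7, 3], [-2, -9, -2, 0], [2, 4, -2, -2], [-1, 3, 4, 2]]; applying this to <2, -4, -3, 1> gives <-10, 38, -8, -24>.

<-10, 38, -8, -24>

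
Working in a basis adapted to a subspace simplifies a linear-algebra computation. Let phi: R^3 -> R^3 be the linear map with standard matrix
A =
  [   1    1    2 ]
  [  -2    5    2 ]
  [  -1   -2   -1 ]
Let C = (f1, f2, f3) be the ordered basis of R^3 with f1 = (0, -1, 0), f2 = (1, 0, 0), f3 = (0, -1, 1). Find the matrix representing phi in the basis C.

[[3, 3, 2], [-1, 1, 1], [2, -1, 1]]

Let P have columns f1, ..., f3. Then [phi]_C = P^(-1) A P.
Here det P = 1, so P^(-1) is integer; computing A P first and then P^(-1)(A P) gives [[3, 3, 2], [-1, 1, 1], [2, -1, 1]].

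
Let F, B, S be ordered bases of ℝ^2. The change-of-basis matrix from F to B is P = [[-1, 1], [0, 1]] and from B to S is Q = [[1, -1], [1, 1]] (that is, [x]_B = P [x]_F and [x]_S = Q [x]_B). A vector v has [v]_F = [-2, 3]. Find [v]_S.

First [v]_B = P [v]_F = [5, 3].
Then [v]_S = Q [v]_B = [2, 8].

[2, 8]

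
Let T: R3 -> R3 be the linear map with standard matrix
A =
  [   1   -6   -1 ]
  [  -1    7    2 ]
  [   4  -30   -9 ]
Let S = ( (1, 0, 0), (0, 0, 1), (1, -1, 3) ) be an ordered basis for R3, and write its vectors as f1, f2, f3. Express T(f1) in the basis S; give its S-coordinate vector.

(0, 1, 1)

Column 1 of [T]_S is the S-coordinate vector of T(f1).
In standard coordinates T(f1) = A f1 = (1, -1, 4).
Converting to S: (1, -1, 4) = 0·f1 + f2 + f3, so the coordinate vector is (0, 1, 1).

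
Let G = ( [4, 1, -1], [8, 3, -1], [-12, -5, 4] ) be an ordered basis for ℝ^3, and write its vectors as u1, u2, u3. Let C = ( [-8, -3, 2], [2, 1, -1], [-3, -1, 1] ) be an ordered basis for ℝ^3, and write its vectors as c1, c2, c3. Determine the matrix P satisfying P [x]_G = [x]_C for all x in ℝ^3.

Let M have columns uj and N have columns cj. Then for every x, N [x]_C = x = M [x]_G, so P = N^(-1) M.
Since det N = -1, N^(-1) has integer entries; multiplying gives P = [[0, -2, 1], [-1, -1, -2], [-2, 2, 0]].

[[0, -2, 1], [-1, -1, -2], [-2, 2, 0]]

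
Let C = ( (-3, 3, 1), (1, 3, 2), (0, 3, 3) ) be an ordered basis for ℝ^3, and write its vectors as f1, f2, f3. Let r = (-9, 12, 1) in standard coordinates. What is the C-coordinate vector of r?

[r]_C is the unique c with M c = r, where M has columns f1, ..., f3.
Solving this 3x3 system gives c = (4, 3, -3).
Check: 4f1 + 3f2 - 3f3 = (-9, 12, 1).

(4, 3, -3)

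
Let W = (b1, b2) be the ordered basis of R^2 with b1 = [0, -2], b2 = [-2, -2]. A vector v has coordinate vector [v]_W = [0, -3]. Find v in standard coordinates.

The coordinates say v = 0·b1 - 3b2; adding the scaled basis vectors gives [6, 6].

[6, 6]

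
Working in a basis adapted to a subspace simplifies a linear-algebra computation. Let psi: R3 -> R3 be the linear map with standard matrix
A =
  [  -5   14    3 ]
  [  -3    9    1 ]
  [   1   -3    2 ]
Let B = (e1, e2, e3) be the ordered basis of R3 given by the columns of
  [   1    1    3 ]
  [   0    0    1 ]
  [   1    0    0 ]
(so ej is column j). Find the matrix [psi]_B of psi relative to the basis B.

With P the matrix whose columns are e1, ..., e3, [psi]_B = P^(-1) A P.
Column by column: psi(e1) = A e1 = <-2, -2, 3>; its B-coordinates <3, 1, -2> give column 1.
Continuing for each basis vector yields [psi]_B = [[3, 1, 0], [1, 3, -1], [-2, -3, 0]].

[[3, 1, 0], [1, 3, -1], [-2, -3, 0]]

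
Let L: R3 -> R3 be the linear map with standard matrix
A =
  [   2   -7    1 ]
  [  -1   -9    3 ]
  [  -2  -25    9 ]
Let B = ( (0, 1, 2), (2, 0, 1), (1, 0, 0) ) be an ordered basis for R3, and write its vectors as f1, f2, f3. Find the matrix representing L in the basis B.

With P the matrix whose columns are f1, ..., f3, [L]_B = P^(-1) A P.
Column by column: L(f1) = A f1 = (-5, -3, -7); its B-coordinates (-3, -1, -3) give column 1.
Continuing for each basis vector yields [L]_B = [[-3, 1, -1], [-1, 3, 0], [-3, -1, 2]].

[[-3, 1, -1], [-1, 3, 0], [-3, -1, 2]]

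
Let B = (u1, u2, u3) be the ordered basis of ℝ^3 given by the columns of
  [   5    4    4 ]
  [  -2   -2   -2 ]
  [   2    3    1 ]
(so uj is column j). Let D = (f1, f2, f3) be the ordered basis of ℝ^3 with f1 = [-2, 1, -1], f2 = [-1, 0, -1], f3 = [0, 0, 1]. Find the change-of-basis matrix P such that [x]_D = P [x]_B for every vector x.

Column j of P is [uj]_D, since P maps B-coordinates to D-coordinates.
Expressing u1 in D: u1 = -2f1 - f2 - f3, so column 1 of P is [-2, -1, -1].
Doing the same for each uj gives P = [[-2, -2, -2], [-1, 0, 0], [-1, 1, -1]].

[[-2, -2, -2], [-1, 0, 0], [-1, 1, -1]]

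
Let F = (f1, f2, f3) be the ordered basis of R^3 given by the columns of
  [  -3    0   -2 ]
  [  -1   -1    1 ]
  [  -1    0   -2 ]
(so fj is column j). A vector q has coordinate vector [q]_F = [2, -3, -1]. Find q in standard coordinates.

q = M [q]_F, where M has columns f1, ..., f3.
Carrying out the matrix-vector product, q = [-4, 0, 0].

[-4, 0, 0]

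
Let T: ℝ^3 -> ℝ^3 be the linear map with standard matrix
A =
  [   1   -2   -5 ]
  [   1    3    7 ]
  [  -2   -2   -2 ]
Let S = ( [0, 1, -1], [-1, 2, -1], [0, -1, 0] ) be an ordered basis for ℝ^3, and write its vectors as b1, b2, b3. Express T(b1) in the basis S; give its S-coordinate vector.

[3, -3, 1]

Column 1 of [T]_S is the S-coordinate vector of T(b1).
In standard coordinates T(b1) = A b1 = [3, -4, 0].
Converting to S: [3, -4, 0] = 3b1 - 3b2 + b3, so the coordinate vector is [3, -3, 1].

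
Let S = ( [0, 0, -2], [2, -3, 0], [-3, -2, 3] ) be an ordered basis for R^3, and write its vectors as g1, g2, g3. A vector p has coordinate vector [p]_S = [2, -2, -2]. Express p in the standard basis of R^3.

The coordinates say p = 2g1 - 2g2 - 2g3; adding the scaled basis vectors gives [2, 10, -10].

[2, 10, -10]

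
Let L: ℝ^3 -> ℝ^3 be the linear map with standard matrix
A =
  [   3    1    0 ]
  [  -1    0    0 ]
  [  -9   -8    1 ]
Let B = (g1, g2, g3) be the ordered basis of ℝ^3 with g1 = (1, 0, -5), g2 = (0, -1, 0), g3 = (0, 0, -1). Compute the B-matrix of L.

[[3, -1, 0], [1, 0, 0], [-1, -3, 1]]

With P the matrix whose columns are g1, ..., g3, [L]_B = P^(-1) A P.
Column by column: L(g1) = A g1 = (3, -1, -14); its B-coordinates (3, 1, -1) give column 1.
Continuing for each basis vector yields [L]_B = [[3, -1, 0], [1, 0, 0], [-1, -3, 1]].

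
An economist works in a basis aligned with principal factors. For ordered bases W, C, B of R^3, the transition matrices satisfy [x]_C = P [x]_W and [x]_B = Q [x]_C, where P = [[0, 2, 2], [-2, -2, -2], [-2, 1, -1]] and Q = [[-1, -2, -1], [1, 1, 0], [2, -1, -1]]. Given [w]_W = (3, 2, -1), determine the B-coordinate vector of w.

(17, -6, 15)

First [w]_C = P [w]_W = (2, -8, -3).
Then [w]_B = Q [w]_C = (17, -6, 15).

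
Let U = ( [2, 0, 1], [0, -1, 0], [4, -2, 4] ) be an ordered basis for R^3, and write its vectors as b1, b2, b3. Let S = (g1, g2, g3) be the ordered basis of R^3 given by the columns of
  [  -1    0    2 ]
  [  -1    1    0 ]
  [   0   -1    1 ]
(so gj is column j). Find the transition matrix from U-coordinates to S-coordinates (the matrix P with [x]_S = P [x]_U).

Column j of P is [bj]_S, since P maps U-coordinates to S-coordinates.
Expressing b1 in S: b1 = 0·g1 + 0·g2 + g3, so column 1 of P is [0, 0, 1].
Doing the same for each bj gives P = [[0, 2, 0], [0, 1, -2], [1, 1, 2]].

[[0, 2, 0], [0, 1, -2], [1, 1, 2]]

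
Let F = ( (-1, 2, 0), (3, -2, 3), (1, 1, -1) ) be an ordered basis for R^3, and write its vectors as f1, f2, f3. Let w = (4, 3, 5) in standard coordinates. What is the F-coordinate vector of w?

We seek scalars with c_1 f1 + ... + c_3 f3 = w; equivalently solve M c = w where the columns of M are f1, ..., f3.
Gaussian elimination on [M | w] yields c = (3, 2, 1).
Check: 3f1 + 2f2 + f3 = (4, 3, 5).

(3, 2, 1)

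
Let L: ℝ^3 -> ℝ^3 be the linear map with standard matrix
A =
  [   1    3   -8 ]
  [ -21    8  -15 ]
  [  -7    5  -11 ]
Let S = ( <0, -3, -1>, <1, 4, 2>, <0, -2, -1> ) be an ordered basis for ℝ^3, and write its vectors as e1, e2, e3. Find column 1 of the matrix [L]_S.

Compute L(e1) = A e1 = <-1, -9, -4> in standard coordinates.
Then write this in S-coordinates: solve for y in y_1 e1 + ... + y_3 e3 = <-1, -9, -4>.
This gives y = <1, -1, 1>, which is column 1 of [L]_S.

<1, -1, 1>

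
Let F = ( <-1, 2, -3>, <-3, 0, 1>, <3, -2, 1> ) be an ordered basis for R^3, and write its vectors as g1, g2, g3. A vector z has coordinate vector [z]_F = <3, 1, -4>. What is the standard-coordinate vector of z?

The coordinates say z = 3g1 + g2 - 4g3; adding the scaled basis vectors gives <-18, 14, -12>.

<-18, 14, -12>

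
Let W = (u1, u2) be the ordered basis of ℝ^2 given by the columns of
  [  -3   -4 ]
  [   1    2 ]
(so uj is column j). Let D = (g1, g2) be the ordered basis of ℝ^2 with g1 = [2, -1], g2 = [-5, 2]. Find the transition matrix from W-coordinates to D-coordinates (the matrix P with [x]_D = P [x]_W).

[[1, -2], [1, 0]]

Column j of P is [uj]_D, since P maps W-coordinates to D-coordinates.
Expressing u1 in D: u1 = g1 + g2, so column 1 of P is [1, 1].
Doing the same for each uj gives P = [[1, -2], [1, 0]].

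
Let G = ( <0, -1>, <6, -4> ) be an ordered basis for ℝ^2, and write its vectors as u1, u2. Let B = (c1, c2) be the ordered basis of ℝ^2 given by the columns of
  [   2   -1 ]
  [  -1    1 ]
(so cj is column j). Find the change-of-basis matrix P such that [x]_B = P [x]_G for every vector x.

Let M have columns uj and N have columns cj. Then for every x, N [x]_B = x = M [x]_G, so P = N^(-1) M.
Since det N = 1, N^(-1) has integer entries; multiplying gives P = [[-1, 2], [-2, -2]].

[[-1, 2], [-2, -2]]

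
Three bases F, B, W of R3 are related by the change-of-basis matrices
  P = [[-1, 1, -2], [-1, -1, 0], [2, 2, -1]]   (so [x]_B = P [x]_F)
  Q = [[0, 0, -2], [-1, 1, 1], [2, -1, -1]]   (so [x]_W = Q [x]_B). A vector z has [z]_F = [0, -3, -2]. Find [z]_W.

First [z]_B = P [z]_F = [1, 3, -4].
Then [z]_W = Q [z]_B = [8, -2, 3].

[8, -2, 3]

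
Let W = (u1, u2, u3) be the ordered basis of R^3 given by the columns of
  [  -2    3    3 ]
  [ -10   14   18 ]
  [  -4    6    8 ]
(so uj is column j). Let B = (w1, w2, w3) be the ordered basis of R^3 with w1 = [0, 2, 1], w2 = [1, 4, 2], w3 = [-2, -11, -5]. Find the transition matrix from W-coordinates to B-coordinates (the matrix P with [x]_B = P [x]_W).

[[2, -2, 0], [2, -1, -1], [2, -2, -2]]

Let M have columns uj and N have columns wj. Then for every x, N [x]_B = x = M [x]_W, so P = N^(-1) M.
Since det N = -1, N^(-1) has integer entries; multiplying gives P = [[2, -2, 0], [2, -1, -1], [2, -2, -2]].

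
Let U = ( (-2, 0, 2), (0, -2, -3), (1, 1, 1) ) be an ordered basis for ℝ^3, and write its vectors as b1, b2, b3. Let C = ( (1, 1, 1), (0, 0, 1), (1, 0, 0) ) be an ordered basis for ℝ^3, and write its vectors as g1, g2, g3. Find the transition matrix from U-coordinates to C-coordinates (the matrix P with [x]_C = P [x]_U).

Let M have columns bj and N have columns gj. Then for every x, N [x]_C = x = M [x]_U, so P = N^(-1) M.
Since det N = 1, N^(-1) has integer entries; multiplying gives P = [[0, -2, 1], [2, -1, 0], [-2, 2, 0]].

[[0, -2, 1], [2, -1, 0], [-2, 2, 0]]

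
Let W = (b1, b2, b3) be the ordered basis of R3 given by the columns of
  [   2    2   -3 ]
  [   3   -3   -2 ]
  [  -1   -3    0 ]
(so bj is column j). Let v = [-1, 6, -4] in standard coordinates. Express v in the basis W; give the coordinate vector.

[4, 0, 3]

We seek scalars with c_1 b1 + ... + c_3 b3 = v; equivalently solve M c = v where the columns of M are b1, ..., b3.
Gaussian elimination on [M | v] yields c = (4, 0, 3).
Check: 4b1 + 0·b2 + 3b3 = [-1, 6, -4].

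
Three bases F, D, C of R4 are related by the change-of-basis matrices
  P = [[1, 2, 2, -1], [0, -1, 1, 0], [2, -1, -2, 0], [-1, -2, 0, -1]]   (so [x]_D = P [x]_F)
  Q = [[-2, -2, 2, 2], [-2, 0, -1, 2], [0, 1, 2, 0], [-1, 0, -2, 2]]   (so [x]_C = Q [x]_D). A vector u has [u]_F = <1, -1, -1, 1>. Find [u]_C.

First [u]_D = P [u]_F = <-4, 0, 5, 0>.
Then [u]_C = Q [u]_D = <18, 3, 10, -6>.

<18, 3, 10, -6>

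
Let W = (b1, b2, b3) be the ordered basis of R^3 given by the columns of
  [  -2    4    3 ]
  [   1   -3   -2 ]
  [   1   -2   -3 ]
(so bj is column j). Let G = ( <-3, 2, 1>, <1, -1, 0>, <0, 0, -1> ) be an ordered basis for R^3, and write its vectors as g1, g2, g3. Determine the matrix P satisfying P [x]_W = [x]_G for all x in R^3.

Column j of P is [bj]_G, since P maps W-coordinates to G-coordinates.
Expressing b1 in G: b1 = g1 + g2 + 0·g3, so column 1 of P is <1, 1, 0>.
Doing the same for each bj gives P = [[1, -1, -1], [1, 1, 0], [0, 1, 2]].

[[1, -1, -1], [1, 1, 0], [0, 1, 2]]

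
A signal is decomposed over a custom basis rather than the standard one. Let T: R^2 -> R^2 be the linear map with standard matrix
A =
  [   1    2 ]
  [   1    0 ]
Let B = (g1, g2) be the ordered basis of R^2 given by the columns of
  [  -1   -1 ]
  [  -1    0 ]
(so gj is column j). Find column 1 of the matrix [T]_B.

Column 1 of [T]_B is the B-coordinate vector of T(g1).
In standard coordinates T(g1) = A g1 = (-3, -1).
Converting to B: (-3, -1) = g1 + 2g2, so the coordinate vector is (1, 2).

(1, 2)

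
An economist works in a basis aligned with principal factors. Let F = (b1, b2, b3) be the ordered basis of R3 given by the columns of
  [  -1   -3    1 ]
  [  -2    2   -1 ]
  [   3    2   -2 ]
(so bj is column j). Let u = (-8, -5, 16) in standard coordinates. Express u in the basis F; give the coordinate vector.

We seek scalars with c_1 b1 + ... + c_3 b3 = u; equivalently solve M c = u where the columns of M are b1, ..., b3.
Gaussian elimination on [M | u] yields c = (4, 1, -1).
Check: 4b1 + b2 - b3 = (-8, -5, 16).

(4, 1, -1)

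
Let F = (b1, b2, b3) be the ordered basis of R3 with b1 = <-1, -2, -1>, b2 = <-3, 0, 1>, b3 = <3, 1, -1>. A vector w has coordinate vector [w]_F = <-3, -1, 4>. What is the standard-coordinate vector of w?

<18, 10, -2>

By definition w = -3b1 - b2 + 4b3.
Summing componentwise gives <18, 10, -2>.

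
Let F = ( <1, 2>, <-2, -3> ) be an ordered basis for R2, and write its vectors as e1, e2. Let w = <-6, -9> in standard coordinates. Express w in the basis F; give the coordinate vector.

<0, 3>

[w]_F is the unique c with M c = w, where M has columns e1, e2.
System: c_1 - 2c_2 = -6, 2c_1 - 3c_2 = -9; solving gives c_1 = 0, c_2 = 3.
Check: 0·e1 + 3e2 = <-6, -9>.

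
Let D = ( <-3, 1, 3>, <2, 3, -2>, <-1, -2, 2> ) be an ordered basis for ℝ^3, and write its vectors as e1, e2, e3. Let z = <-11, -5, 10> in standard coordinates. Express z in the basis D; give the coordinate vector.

Write z = c_1 e1 + ... + c_3 e3 and solve for the c_i.
Row-reducing the augmented matrix [M | z] gives c = (2, -3, -1).
Check: 2e1 - 3e2 - e3 = <-11, -5, 10>.

<2, -3, -1>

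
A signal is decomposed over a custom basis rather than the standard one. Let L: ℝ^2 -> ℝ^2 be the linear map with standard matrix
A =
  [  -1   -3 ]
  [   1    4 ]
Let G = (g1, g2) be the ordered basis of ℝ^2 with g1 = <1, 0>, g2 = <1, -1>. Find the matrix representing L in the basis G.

With P the matrix whose columns are g1, g2, [L]_G = P^(-1) A P.
Column by column: L(g1) = A g1 = <-1, 1>; its G-coordinates <0, -1> give column 1.
Continuing for each basis vector yields [L]_G = [[0, -1], [-1, 3]].

[[0, -1], [-1, 3]]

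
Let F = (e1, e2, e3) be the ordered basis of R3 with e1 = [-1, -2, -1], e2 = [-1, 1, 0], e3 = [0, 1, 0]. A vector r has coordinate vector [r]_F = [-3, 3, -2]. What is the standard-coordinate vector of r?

[0, 7, 3]

r = M [r]_F, where M has columns e1, ..., e3.
Carrying out the matrix-vector product, r = [0, 7, 3].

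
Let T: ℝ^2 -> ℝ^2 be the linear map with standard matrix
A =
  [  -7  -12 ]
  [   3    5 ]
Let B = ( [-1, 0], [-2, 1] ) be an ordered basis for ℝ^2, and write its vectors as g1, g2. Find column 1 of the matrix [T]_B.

[-1, -3]

Compute T(g1) = A g1 = [7, -3] in standard coordinates.
Then write this in B-coordinates: solve for y in y_1 g1 + y_2 g2 = [7, -3].
This gives y = [-1, -3], which is column 1 of [T]_B.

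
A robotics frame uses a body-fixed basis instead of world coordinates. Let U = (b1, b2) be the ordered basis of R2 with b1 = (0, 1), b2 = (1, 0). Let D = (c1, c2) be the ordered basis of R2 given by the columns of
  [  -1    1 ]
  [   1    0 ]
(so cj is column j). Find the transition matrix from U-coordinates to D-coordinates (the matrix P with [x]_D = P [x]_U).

Column j of P is [bj]_D, since P maps U-coordinates to D-coordinates.
Expressing b1 in D: b1 = c1 + c2, so column 1 of P is (1, 1).
Doing the same for each bj gives P = [[1, 0], [1, 1]].

[[1, 0], [1, 1]]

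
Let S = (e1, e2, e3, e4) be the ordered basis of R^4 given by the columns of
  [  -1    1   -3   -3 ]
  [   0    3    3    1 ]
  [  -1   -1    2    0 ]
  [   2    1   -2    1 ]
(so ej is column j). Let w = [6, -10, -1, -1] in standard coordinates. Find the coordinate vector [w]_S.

[-4, -1, -3, 2]

Write w = c_1 e1 + ... + c_4 e4 and solve for the c_i.
Row-reducing the augmented matrix [M | w] gives c = (-4, -1, -3, 2).
Check: -4e1 - e2 - 3e3 + 2e4 = [6, -10, -1, -1].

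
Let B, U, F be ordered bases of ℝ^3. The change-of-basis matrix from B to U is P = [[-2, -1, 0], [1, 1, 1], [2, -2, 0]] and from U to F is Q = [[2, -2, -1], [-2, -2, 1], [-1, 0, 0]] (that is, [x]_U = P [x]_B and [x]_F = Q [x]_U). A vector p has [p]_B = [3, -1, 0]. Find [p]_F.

[-22, 14, 5]

Apply P to get U-coordinates [-5, 2, 8], then Q to get F-coordinates.
The result is [p]_F = [-22, 14, 5].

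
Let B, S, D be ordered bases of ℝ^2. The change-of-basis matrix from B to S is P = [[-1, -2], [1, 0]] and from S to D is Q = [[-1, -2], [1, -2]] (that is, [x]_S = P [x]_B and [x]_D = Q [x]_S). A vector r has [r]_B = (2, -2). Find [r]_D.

Composing the changes, [r]_D = Q P [r]_B.
Q P = [[-1, 2], [-3, -2]]; applying this to (2, -2) gives (-6, -2).

(-6, -2)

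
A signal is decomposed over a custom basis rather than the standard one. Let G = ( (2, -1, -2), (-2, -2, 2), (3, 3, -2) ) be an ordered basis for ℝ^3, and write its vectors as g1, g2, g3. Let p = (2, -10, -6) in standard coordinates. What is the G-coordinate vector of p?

We seek scalars with c_1 g1 + ... + c_3 g3 = p; equivalently solve M c = p where the columns of M are g1, ..., g3.
Row-reducing the augmented matrix [M | p] gives c = (4, -3, -4).
Check: 4g1 - 3g2 - 4g3 = (2, -10, -6).

(4, -3, -4)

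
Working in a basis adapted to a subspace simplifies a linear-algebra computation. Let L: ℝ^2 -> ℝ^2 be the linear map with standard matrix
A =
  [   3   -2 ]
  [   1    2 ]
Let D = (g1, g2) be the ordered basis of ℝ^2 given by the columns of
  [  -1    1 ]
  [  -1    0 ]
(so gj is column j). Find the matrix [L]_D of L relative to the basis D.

[[3, -1], [2, 2]]

Let P have columns g1, g2. Then [L]_D = P^(-1) A P.
Here det P = 1, so P^(-1) is integer; computing A P first and then P^(-1)(A P) gives [[3, -1], [2, 2]].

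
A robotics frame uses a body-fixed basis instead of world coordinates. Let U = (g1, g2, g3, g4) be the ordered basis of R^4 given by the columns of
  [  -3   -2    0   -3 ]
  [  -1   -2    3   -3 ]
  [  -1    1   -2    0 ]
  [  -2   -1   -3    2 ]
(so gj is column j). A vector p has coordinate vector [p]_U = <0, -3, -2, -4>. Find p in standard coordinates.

By definition p = 0·g1 - 3g2 - 2g3 - 4g4.
Summing componentwise gives <18, 12, 1, 1>.

<18, 12, 1, 1>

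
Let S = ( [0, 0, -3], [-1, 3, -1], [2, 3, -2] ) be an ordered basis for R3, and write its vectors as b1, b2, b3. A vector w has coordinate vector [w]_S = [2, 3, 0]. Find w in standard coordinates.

By definition w = 2b1 + 3b2 + 0·b3.
Summing componentwise gives [-3, 9, -9].

[-3, 9, -9]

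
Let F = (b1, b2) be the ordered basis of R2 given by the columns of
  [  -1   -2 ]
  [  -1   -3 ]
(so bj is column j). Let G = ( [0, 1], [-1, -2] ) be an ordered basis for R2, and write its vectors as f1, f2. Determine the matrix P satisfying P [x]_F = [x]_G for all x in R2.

[[1, 1], [1, 2]]

Take x = bj: its F-coordinates are the j-th standard unit vector, so P e_j — column j of P — equals [bj]_G.
b1 = f1 + f2, giving column 1 = [1, 1]; repeating for each j gives P = [[1, 1], [1, 2]].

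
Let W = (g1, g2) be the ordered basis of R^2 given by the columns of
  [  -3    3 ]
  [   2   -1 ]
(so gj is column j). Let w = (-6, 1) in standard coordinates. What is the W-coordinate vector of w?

(-1, -3)

[w]_W is the unique c with M c = w, where M has columns g1, g2.
System: -3c_1 + 3c_2 = -6, 2c_1 - c_2 = 1; solving gives c_1 = -1, c_2 = -3.
Check: -g1 - 3g2 = (-6, 1).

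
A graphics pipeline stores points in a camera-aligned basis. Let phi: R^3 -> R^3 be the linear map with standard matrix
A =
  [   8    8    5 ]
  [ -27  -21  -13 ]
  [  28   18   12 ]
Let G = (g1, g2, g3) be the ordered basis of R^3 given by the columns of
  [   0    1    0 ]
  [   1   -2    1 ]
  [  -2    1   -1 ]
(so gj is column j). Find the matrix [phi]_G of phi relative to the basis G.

With P the matrix whose columns are g1, ..., g3, [phi]_G = P^(-1) A P.
Column by column: phi(g1) = A g1 = (-2, 5, -6); its G-coordinates (3, -2, -2) give column 1.
Continuing for each basis vector yields [phi]_G = [[3, -3, -1], [-2, -3, 3], [-2, -1, -1]].

[[3, -3, -1], [-2, -3, 3], [-2, -1, -1]]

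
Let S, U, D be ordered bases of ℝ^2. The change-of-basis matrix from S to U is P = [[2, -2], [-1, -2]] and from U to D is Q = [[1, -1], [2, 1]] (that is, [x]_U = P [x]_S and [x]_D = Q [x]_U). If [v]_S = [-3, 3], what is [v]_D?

Apply P to get U-coordinates [-12, -3], then Q to get D-coordinates.
The result is [v]_D = [-9, -27].

[-9, -27]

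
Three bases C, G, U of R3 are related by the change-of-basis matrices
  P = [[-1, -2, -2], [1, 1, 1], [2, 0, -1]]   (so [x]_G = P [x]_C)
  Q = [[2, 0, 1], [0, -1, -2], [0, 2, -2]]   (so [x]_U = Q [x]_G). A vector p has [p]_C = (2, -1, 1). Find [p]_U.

Composing the changes, [p]_U = Q P [p]_C.
Q P = [[0, -4, -5], [-5, -1, 1], [-2, 2, 4]]; applying this to (2, -1, 1) gives (-1, -8, -2).

(-1, -8, -2)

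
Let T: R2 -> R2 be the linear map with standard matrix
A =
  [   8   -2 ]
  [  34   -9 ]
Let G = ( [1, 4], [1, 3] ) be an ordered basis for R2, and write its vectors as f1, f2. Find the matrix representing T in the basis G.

[[-2, 1], [2, 1]]

With P the matrix whose columns are f1, f2, [T]_G = P^(-1) A P.
Column by column: T(f1) = A f1 = [0, -2]; its G-coordinates [-2, 2] give column 1.
Continuing for each basis vector yields [T]_G = [[-2, 1], [2, 1]].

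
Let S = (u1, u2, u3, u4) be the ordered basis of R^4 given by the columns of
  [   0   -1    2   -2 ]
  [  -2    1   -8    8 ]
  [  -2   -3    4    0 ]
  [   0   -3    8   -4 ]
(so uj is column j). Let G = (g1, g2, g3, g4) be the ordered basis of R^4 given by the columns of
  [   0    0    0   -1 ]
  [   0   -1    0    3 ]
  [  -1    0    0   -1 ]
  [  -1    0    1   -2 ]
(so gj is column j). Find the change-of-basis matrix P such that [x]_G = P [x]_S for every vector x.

[[2, 2, -2, -2], [2, 2, 2, -2], [2, 1, 2, -2], [0, 1, -2, 2]]

Take x = uj: its S-coordinates are the j-th standard unit vector, so P e_j — column j of P — equals [uj]_G.
u1 = 2g1 + 2g2 + 2g3 + 0·g4, giving column 1 = (2, 2, 2, 0); repeating for each j gives P = [[2, 2, -2, -2], [2, 2, 2, -2], [2, 1, 2, -2], [0, 1, -2, 2]].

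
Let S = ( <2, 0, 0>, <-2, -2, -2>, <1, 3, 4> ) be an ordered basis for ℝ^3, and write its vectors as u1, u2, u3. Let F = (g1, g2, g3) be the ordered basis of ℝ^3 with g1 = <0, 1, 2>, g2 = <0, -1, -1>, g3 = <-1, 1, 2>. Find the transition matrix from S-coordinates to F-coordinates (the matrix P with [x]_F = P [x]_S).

Column j of P is [uj]_F, since P maps S-coordinates to F-coordinates.
Expressing u1 in F: u1 = 2g1 + 0·g2 - 2g3, so column 1 of P is <2, 0, -2>.
Doing the same for each uj gives P = [[2, -2, 2], [0, 2, -2], [-2, 2, -1]].

[[2, -2, 2], [0, 2, -2], [-2, 2, -1]]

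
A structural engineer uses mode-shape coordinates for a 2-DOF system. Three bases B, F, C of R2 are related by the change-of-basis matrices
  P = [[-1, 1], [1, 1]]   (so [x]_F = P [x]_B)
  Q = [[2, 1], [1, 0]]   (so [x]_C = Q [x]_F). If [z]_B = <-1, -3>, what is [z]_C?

First [z]_F = P [z]_B = <-2, -4>.
Then [z]_C = Q [z]_F = <-8, -2>.

<-8, -2>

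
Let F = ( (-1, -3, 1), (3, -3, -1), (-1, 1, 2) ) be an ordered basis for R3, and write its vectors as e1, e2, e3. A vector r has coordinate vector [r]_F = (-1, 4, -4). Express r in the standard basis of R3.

The coordinates say r = -e1 + 4e2 - 4e3; adding the scaled basis vectors gives (17, -13, -13).

(17, -13, -13)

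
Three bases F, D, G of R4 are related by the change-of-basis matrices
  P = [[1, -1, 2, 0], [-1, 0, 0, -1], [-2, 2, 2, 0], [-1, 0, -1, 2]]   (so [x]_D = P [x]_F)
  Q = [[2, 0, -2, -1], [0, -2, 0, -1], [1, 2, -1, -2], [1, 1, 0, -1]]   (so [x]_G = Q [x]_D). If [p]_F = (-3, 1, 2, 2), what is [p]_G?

First [p]_D = P [p]_F = (0, 1, 12, 5).
Then [p]_G = Q [p]_D = (-29, -7, -20, -4).

(-29, -7, -20, -4)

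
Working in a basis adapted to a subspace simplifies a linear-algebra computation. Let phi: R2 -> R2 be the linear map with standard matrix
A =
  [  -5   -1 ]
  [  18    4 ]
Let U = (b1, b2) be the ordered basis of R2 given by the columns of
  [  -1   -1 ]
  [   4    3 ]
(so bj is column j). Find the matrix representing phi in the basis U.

With P the matrix whose columns are b1, b2, [phi]_U = P^(-1) A P.
Column by column: phi(b1) = A b1 = (1, -2); its U-coordinates (1, -2) give column 1.
Continuing for each basis vector yields [phi]_U = [[1, 0], [-2, -2]].

[[1, 0], [-2, -2]]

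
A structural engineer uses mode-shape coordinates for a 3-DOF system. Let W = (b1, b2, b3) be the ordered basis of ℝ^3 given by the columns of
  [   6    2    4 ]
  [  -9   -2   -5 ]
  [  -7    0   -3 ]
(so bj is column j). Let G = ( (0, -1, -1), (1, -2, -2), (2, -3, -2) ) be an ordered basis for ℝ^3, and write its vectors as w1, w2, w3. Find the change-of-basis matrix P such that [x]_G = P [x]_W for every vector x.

Let M have columns bj and N have columns wj. Then for every x, N [x]_G = x = M [x]_W, so P = N^(-1) M.
Since det N = 1, N^(-1) has integer entries; multiplying gives P = [[-1, 0, -1], [2, -2, 0], [2, 2, 2]].

[[-1, 0, -1], [2, -2, 0], [2, 2, 2]]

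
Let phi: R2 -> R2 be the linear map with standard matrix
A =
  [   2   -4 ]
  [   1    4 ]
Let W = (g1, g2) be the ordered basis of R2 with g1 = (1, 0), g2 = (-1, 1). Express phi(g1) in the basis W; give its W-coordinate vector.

(3, 1)

Compute phi(g1) = A g1 = (2, 1) in standard coordinates.
Then write this in W-coordinates: solve for y in y_1 g1 + y_2 g2 = (2, 1).
This gives y = (3, 1), which is column 1 of [phi]_W.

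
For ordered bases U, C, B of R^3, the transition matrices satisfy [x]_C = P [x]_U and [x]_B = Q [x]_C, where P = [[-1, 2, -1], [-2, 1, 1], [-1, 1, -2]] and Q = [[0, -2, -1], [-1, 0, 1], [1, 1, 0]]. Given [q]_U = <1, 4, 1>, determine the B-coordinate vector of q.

<-7, -5, 9>

First [q]_C = P [q]_U = <6, 3, 1>.
Then [q]_B = Q [q]_C = <-7, -5, 9>.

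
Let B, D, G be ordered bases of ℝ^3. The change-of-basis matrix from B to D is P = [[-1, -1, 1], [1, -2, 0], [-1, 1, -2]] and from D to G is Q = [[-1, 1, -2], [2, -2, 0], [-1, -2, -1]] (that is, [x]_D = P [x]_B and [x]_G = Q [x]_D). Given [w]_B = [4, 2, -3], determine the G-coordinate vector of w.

[1, -18, 5]

Apply P to get D-coordinates [-9, 0, 4], then Q to get G-coordinates.
The result is [w]_G = [1, -18, 5].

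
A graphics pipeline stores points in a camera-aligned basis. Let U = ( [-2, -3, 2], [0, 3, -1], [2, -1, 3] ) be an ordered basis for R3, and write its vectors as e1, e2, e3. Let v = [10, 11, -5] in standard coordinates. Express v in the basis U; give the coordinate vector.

[-4, 0, 1]

We seek scalars with c_1 e1 + ... + c_3 e3 = v; equivalently solve M c = v where the columns of M are e1, ..., e3.
Gaussian elimination on [M | v] yields c = (-4, 0, 1).
Check: -4e1 + 0·e2 + e3 = [10, 11, -5].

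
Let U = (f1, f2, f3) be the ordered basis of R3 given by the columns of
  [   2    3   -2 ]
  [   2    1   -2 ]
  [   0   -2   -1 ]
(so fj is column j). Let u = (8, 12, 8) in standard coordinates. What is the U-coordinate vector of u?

(3, -2, -4)

Write u = c_1 f1 + ... + c_3 f3 and solve for the c_i.
Solving this 3x3 system gives c = (3, -2, -4).
Check: 3f1 - 2f2 - 4f3 = (8, 12, 8).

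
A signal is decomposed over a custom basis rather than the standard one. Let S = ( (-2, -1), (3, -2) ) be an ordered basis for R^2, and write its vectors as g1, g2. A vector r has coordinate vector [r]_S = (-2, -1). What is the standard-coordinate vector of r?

(1, 4)

The coordinates say r = -2g1 - g2; adding the scaled basis vectors gives (1, 4).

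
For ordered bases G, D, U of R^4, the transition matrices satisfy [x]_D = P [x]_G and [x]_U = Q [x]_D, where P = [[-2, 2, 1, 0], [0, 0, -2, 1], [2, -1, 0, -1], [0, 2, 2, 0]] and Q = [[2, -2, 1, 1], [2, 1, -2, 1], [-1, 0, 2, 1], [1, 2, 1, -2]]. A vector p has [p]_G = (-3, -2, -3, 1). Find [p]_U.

First [p]_D = P [p]_G = (-1, 7, -5, -10).
Then [p]_U = Q [p]_D = (-31, 5, -19, 28).

(-31, 5, -19, 28)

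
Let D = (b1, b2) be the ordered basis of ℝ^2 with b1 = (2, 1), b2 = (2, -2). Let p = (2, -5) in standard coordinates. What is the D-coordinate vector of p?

(-1, 2)

We seek scalars with c_1 b1 + c_2 b2 = p; equivalently solve M c = p where the columns of M are b1, b2.
System: 2c_1 + 2c_2 = 2, c_1 - 2c_2 = -5; solving gives c_1 = -1, c_2 = 2.
Check: -b1 + 2b2 = (2, -5).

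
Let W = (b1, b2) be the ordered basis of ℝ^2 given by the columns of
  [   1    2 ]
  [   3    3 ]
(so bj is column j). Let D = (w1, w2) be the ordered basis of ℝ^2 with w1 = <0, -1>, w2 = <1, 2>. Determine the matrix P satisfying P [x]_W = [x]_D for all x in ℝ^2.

Let M have columns bj and N have columns wj. Then for every x, N [x]_D = x = M [x]_W, so P = N^(-1) M.
Since det N = 1, N^(-1) has integer entries; multiplying gives P = [[-1, 1], [1, 2]].

[[-1, 1], [1, 2]]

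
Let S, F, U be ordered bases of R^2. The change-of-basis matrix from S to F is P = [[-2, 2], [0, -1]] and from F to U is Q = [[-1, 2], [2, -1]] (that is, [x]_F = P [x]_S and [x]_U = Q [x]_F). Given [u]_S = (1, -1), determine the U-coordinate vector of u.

First [u]_F = P [u]_S = (-4, 1).
Then [u]_U = Q [u]_F = (6, -9).

(6, -9)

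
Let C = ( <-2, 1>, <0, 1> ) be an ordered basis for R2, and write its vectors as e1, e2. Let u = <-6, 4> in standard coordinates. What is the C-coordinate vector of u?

<3, 1>

[u]_C is the unique c with M c = u, where M has columns e1, e2.
System: -2c_1 + 0c_2 = -6, c_1 + c_2 = 4; solving gives c_1 = 3, c_2 = 1.
Check: 3e1 + e2 = <-6, 4>.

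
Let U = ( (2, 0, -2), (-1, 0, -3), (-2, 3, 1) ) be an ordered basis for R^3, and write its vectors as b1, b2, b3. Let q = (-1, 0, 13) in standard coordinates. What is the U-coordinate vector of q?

(-2, -3, 0)

Write q = c_1 b1 + ... + c_3 b3 and solve for the c_i.
Row-reducing the augmented matrix [M | q] gives c = (-2, -3, 0).
Check: -2b1 - 3b2 + 0·b3 = (-1, 0, 13).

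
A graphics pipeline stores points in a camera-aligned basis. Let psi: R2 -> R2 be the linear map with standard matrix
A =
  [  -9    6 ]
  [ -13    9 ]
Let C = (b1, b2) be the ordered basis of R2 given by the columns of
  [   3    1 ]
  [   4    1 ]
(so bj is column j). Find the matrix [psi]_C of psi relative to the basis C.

Let P have columns b1, b2. Then [psi]_C = P^(-1) A P.
Here det P = -1, so P^(-1) is integer; computing A P first and then P^(-1)(A P) gives [[0, -1], [-3, 0]].

[[0, -1], [-3, 0]]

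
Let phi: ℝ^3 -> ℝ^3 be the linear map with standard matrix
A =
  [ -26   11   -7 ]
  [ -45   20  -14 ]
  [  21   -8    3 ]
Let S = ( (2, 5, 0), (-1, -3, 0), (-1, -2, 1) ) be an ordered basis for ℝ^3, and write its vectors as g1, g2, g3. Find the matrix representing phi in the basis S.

[[1, -3, -2], [-3, -2, 1], [2, 3, -2]]

Let P have columns g1, ..., g3. Then [phi]_S = P^(-1) A P.
Here det P = -1, so P^(-1) is integer; computing A P first and then P^(-1)(A P) gives [[1, -3, -2], [-3, -2, 1], [2, 3, -2]].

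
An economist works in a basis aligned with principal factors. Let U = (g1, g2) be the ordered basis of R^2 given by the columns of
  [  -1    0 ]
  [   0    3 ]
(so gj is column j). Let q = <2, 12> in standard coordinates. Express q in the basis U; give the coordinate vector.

<-2, 4>

Write q = c_1 g1 + c_2 g2 and solve for the c_i.
System: -c_1 + 0c_2 = 2, 0c_1 + 3c_2 = 12; solving gives c_1 = -2, c_2 = 4.
Check: -2g1 + 4g2 = <2, 12>.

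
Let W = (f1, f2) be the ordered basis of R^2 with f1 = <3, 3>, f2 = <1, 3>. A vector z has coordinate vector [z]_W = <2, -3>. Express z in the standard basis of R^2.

<3, -3>

By definition z = 2f1 - 3f2.
Summing componentwise gives <3, -3>.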